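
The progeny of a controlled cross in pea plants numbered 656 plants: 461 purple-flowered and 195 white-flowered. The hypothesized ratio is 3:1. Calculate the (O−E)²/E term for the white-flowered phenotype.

5.860

Under the 3:1 hypothesis (Σ ratio = 4, N = 656):
  purple-flowered: 656 × 3/4 = 492
  white-flowered: 656 × 1/4 = 164
Contribution of white-flowered: (195 − 164)² / 164 = 5.8598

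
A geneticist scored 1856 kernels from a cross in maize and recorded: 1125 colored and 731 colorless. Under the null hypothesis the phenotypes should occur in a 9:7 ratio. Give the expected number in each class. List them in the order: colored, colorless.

1044, 812

Total ratio parts = 16. Expected numbers out of 1856:
  colored: 1856 × 9/16 = 1044
  colorless: 1856 × 7/16 = 812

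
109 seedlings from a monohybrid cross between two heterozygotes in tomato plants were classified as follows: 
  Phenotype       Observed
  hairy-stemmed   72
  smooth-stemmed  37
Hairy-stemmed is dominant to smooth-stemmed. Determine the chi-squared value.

4.651

For a monohybrid cross between heterozygotes with complete dominance, the expected phenotypic ratio is 3:1.
The 3:1 ratio has 4 parts, so with N = 109 the expected counts are:
  hairy-stemmed: 109 × 3/4 = 81.75
  smooth-stemmed: 109 × 1/4 = 27.25
χ² = Σ (O − E)² / E
  hairy-stemmed: (72 − 81.75)² / 81.75 = 1.1628
  smooth-stemmed: (37 − 27.25)² / 27.25 = 3.4885
χ² = 1.1628 + 3.4885 = 4.6513 ≈ 4.651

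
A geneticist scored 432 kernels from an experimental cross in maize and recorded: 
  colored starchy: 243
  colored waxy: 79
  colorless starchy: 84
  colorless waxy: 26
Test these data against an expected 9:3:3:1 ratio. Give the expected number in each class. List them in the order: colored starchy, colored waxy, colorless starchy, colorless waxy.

243, 81, 81, 27

Under the 9:3:3:1 hypothesis (Σ ratio = 16, N = 432):
  colored starchy: 432 × 9/16 = 243
  colored waxy: 432 × 3/16 = 81
  colorless starchy: 432 × 3/16 = 81
  colorless waxy: 432 × 1/16 = 27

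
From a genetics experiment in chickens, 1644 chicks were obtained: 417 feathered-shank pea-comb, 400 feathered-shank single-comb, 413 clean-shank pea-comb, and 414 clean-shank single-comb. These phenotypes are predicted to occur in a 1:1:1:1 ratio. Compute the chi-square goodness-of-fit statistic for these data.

0.414

Expected counts for N = 1644 under a 1:1:1:1 ratio (total parts = 4):
  feathered-shank pea-comb: 1644 × 1/4 = 411
  feathered-shank single-comb: 1644 × 1/4 = 411
  clean-shank pea-comb: 1644 × 1/4 = 411
  clean-shank single-comb: 1644 × 1/4 = 411
χ² = Σ (O − E)² / E
  feathered-shank pea-comb: (417 − 411)² / 411 = 0.0876
  feathered-shank single-comb: (400 − 411)² / 411 = 0.2944
  clean-shank pea-comb: (413 − 411)² / 411 = 0.0097
  clean-shank single-comb: (414 − 411)² / 411 = 0.0219
χ² = 0.0876 + 0.2944 + 0.0097 + 0.0219 = 0.4136 ≈ 0.414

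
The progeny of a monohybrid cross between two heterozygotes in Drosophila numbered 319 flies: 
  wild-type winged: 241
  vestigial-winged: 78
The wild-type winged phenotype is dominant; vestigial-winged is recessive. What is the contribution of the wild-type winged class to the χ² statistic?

For a monohybrid cross between heterozygotes with complete dominance, the expected phenotypic ratio is 3:1.
Under the 3:1 hypothesis (Σ ratio = 4, N = 319):
  wild-type winged: 319 × 3/4 = 239.25
  vestigial-winged: 319 × 1/4 = 79.75
Contribution of wild-type winged: (241 − 239.25)² / 239.25 = 0.0128

0.013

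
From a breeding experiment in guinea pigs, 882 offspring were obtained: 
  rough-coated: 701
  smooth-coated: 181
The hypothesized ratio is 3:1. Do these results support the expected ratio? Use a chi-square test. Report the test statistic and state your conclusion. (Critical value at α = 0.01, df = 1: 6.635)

Under the 3:1 hypothesis (Σ ratio = 4, N = 882):
  rough-coated: 882 × 3/4 = 661.5
  smooth-coated: 882 × 1/4 = 220.5
χ² = Σ (O − E)² / E
  rough-coated: (701 − 661.5)² / 661.5 = 2.3587
  smooth-coated: (181 − 220.5)² / 220.5 = 7.0760
χ² = 2.3587 + 7.0760 = 9.4347 ≈ 9.435
Degrees of freedom = 2 − 1 = 1; critical value at α = 0.01 is 6.635.
Since 9.435 > 6.635, we reject the null hypothesis — the data do not fit the 3:1 ratio.

9.435; not consistent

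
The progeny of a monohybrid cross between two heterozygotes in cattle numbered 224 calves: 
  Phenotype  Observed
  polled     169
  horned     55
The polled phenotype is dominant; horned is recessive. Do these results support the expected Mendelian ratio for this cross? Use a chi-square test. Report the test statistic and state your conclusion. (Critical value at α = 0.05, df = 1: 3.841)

0.024; consistent

For a monohybrid cross between heterozygotes with complete dominance, the expected phenotypic ratio is 3:1.
Expected counts for N = 224 under a 3:1 ratio (total parts = 4):
  polled: 224 × 3/4 = 168
  horned: 224 × 1/4 = 56
χ² = Σ (O − E)² / E
  polled: (169 − 168)² / 168 = 0.0060
  horned: (55 − 56)² / 56 = 0.0179
χ² = 0.0060 + 0.0179 = 0.0239 ≈ 0.024
Degrees of freedom = 2 − 1 = 1; critical value at α = 0.05 is 3.841.
Since 0.024 < 3.841, we fail to reject the null hypothesis — the data are consistent with the 3:1 ratio.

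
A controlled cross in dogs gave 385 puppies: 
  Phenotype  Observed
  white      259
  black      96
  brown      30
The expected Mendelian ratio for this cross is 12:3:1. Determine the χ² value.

12.385

Under the 12:3:1 hypothesis (Σ ratio = 16, N = 385):
  white: 385 × 12/16 = 288.75
  black: 385 × 3/16 = 72.1875
  brown: 385 × 1/16 = 24.0625
χ² = Σ (O − E)² / E
  white: (259 − 288.75)² / 288.75 = 3.0652
  black: (96 − 72.1875)² / 72.1875 = 7.8550
  brown: (30 − 24.0625)² / 24.0625 = 1.4651
χ² = 3.0652 + 7.8550 + 1.4651 = 12.3853 ≈ 12.385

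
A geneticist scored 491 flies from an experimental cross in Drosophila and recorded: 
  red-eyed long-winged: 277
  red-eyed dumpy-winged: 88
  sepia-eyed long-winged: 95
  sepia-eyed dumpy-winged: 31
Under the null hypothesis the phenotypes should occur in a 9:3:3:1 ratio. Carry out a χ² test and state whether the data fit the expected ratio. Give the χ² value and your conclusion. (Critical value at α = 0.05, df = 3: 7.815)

0.279; consistent

The 9:3:3:1 ratio has 16 parts, so with N = 491 the expected counts are:
  red-eyed long-winged: 491 × 9/16 = 276.1875
  red-eyed dumpy-winged: 491 × 3/16 = 92.0625
  sepia-eyed long-winged: 491 × 3/16 = 92.0625
  sepia-eyed dumpy-winged: 491 × 1/16 = 30.6875
χ² = Σ (O − E)² / E
  red-eyed long-winged: (277 − 276.1875)² / 276.1875 = 0.0024
  red-eyed dumpy-winged: (88 − 92.0625)² / 92.0625 = 0.1793
  sepia-eyed long-winged: (95 − 92.0625)² / 92.0625 = 0.0937
  sepia-eyed dumpy-winged: (31 − 30.6875)² / 30.6875 = 0.0032
χ² = 0.0024 + 0.1793 + 0.0937 + 0.0032 = 0.2786 ≈ 0.279
Degrees of freedom = 4 − 1 = 3; critical value at α = 0.05 is 7.815.
Since 0.279 < 7.815, we fail to reject the null hypothesis — the data are consistent with the 9:3:3:1 ratio.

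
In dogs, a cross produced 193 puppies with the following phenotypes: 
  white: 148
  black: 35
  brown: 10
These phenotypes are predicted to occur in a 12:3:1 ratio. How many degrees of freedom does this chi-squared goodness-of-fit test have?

A goodness-of-fit test with 3 phenotype classes has df = 3 − 1 = 2.

2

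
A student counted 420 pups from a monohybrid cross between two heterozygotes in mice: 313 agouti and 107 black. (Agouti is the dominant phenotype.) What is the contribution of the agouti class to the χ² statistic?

0.013

For a monohybrid cross between heterozygotes with complete dominance, the expected phenotypic ratio is 3:1.
The 3:1 ratio has 4 parts, so with N = 420 the expected counts are:
  agouti: 420 × 3/4 = 315
  black: 420 × 1/4 = 105
Contribution of agouti: (313 − 315)² / 315 = 0.0127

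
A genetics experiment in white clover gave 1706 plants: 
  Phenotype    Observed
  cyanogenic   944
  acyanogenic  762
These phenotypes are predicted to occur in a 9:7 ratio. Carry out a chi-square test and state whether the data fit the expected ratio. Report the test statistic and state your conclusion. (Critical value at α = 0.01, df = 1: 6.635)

Under the 9:7 hypothesis (Σ ratio = 16, N = 1706):
  cyanogenic: 1706 × 9/16 = 959.625
  acyanogenic: 1706 × 7/16 = 746.375
χ² = Σ (O − E)² / E
  cyanogenic: (944 − 959.625)² / 959.625 = 0.2544
  acyanogenic: (762 − 746.375)² / 746.375 = 0.3271
χ² = 0.2544 + 0.3271 = 0.5815 ≈ 0.582
Degrees of freedom = 2 − 1 = 1; critical value at α = 0.01 is 6.635.
Since 0.582 < 6.635, we fail to reject the null hypothesis — the data are consistent with the 9:7 ratio.

0.582; consistent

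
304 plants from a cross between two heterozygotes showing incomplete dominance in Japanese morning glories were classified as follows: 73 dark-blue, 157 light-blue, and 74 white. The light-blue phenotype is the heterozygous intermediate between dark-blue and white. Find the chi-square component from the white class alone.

With incomplete dominance, a heterozygote × heterozygote cross gives a 1:2:1 phenotypic ratio.
Expected counts for N = 304 under a 1:2:1 ratio (total parts = 4):
  dark-blue: 304 × 1/4 = 76
  light-blue: 304 × 2/4 = 152
  white: 304 × 1/4 = 76
Contribution of white: (74 − 76)² / 76 = 0.0526

0.053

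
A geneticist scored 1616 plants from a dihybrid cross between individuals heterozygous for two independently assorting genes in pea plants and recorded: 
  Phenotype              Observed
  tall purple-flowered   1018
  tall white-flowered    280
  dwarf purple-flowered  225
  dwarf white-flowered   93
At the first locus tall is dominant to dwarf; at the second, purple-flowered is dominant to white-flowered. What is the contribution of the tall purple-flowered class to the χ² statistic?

13.070

A dihybrid F₂ with independent assortment and complete dominance at both loci gives a 9:3:3:1 phenotypic ratio.
Total ratio parts = 16. Expected numbers out of 1616:
  tall purple-flowered: 1616 × 9/16 = 909
  tall white-flowered: 1616 × 3/16 = 303
  dwarf purple-flowered: 1616 × 3/16 = 303
  dwarf white-flowered: 1616 × 1/16 = 101
Contribution of tall purple-flowered: (1018 − 909)² / 909 = 13.0704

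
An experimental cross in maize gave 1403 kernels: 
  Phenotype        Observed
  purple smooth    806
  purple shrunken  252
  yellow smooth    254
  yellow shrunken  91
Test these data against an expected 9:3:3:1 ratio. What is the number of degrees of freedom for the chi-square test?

3

A goodness-of-fit test with 4 phenotype classes has df = 4 − 1 = 3.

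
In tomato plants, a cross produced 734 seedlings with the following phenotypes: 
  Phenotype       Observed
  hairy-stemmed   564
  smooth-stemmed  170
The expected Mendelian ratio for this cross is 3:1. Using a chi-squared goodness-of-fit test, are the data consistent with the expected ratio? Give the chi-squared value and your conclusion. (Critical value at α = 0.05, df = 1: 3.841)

1.324; consistent

Total ratio parts = 4. Expected numbers out of 734:
  hairy-stemmed: 734 × 3/4 = 550.5
  smooth-stemmed: 734 × 1/4 = 183.5
χ² = Σ (O − E)² / E
  hairy-stemmed: (564 − 550.5)² / 550.5 = 0.3311
  smooth-stemmed: (170 − 183.5)² / 183.5 = 0.9932
χ² = 0.3311 + 0.9932 = 1.3243 ≈ 1.324
Degrees of freedom = 2 − 1 = 1; critical value at α = 0.05 is 3.841.
Since 1.324 < 3.841, we fail to reject the null hypothesis — the data are consistent with the 3:1 ratio.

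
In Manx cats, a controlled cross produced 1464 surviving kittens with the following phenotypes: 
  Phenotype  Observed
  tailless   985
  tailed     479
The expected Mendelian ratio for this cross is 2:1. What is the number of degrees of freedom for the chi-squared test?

1

A goodness-of-fit test with 2 phenotype classes has df = 2 − 1 = 1.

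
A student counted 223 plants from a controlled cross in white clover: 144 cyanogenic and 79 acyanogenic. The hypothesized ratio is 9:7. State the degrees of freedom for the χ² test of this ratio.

A goodness-of-fit test with 2 phenotype classes has df = 2 − 1 = 1.

1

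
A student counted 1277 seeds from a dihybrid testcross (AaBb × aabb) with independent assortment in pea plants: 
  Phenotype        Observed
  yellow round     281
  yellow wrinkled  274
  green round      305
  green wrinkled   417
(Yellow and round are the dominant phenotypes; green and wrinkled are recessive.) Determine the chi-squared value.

A dihybrid testcross with independent assortment gives a 1:1:1:1 ratio.
Expected counts for N = 1277 under a 1:1:1:1 ratio (total parts = 4):
  yellow round: 1277 × 1/4 = 319.25
  yellow wrinkled: 1277 × 1/4 = 319.25
  green round: 1277 × 1/4 = 319.25
  green wrinkled: 1277 × 1/4 = 319.25
χ² = Σ (O − E)² / E
  yellow round: (281 − 319.25)² / 319.25 = 4.5828
  yellow wrinkled: (274 − 319.25)² / 319.25 = 6.4137
  green round: (305 − 319.25)² / 319.25 = 0.6361
  green wrinkled: (417 − 319.25)² / 319.25 = 29.9297
χ² = 4.5828 + 6.4137 + 0.6361 + 29.9297 = 41.5623 ≈ 41.562

41.562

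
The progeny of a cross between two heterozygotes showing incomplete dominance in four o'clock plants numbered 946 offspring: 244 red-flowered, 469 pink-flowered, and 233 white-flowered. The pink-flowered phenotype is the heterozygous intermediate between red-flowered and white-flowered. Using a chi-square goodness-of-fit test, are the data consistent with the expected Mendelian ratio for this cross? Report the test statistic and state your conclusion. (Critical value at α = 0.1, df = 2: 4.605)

With incomplete dominance, a heterozygote × heterozygote cross gives a 1:2:1 phenotypic ratio.
Total ratio parts = 4. Expected numbers out of 946:
  red-flowered: 946 × 1/4 = 236.5
  pink-flowered: 946 × 2/4 = 473
  white-flowered: 946 × 1/4 = 236.5
χ² = Σ (O − E)² / E
  red-flowered: (244 − 236.5)² / 236.5 = 0.2378
  pink-flowered: (469 − 473)² / 473 = 0.0338
  white-flowered: (233 − 236.5)² / 236.5 = 0.0518
χ² = 0.2378 + 0.0338 + 0.0518 = 0.3234 ≈ 0.323
Degrees of freedom = 3 − 1 = 2; critical value at α = 0.1 is 4.605.
Since 0.323 < 4.605, we fail to reject the null hypothesis — the data are consistent with the 1:2:1 ratio.

0.323; consistent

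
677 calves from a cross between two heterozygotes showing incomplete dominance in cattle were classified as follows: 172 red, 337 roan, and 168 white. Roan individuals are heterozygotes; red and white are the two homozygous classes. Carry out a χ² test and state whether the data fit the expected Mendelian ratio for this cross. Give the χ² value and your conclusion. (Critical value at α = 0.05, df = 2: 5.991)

With incomplete dominance, a heterozygote × heterozygote cross gives a 1:2:1 phenotypic ratio.
Total ratio parts = 4. Expected numbers out of 677:
  red: 677 × 1/4 = 169.25
  roan: 677 × 2/4 = 338.5
  white: 677 × 1/4 = 169.25
χ² = Σ (O − E)² / E
  red: (172 − 169.25)² / 169.25 = 0.0447
  roan: (337 − 338.5)² / 338.5 = 0.0066
  white: (168 − 169.25)² / 169.25 = 0.0092
χ² = 0.0447 + 0.0066 + 0.0092 = 0.0605 ≈ 0.061
Degrees of freedom = 3 − 1 = 2; critical value at α = 0.05 is 5.991.
Since 0.061 < 5.991, we fail to reject the null hypothesis — the data are consistent with the 1:2:1 ratio.

0.061; consistent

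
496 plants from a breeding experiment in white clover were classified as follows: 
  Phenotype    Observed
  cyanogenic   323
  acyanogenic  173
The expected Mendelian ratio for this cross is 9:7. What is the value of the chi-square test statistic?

Total ratio parts = 16. Expected numbers out of 496:
  cyanogenic: 496 × 9/16 = 279
  acyanogenic: 496 × 7/16 = 217
χ² = Σ (O − E)² / E
  cyanogenic: (323 − 279)² / 279 = 6.9391
  acyanogenic: (173 − 217)² / 217 = 8.9217
χ² = 6.9391 + 8.9217 = 15.8608 ≈ 15.861

15.861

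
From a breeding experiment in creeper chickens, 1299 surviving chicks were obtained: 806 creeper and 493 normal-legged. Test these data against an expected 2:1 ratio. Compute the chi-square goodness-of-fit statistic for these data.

12.471

The 2:1 ratio has 3 parts, so with N = 1299 the expected counts are:
  creeper: 1299 × 2/3 = 866
  normal-legged: 1299 × 1/3 = 433
χ² = Σ (O − E)² / E
  creeper: (806 − 866)² / 866 = 4.1570
  normal-legged: (493 − 433)² / 433 = 8.3141
χ² = 4.1570 + 8.3141 = 12.4711 ≈ 12.471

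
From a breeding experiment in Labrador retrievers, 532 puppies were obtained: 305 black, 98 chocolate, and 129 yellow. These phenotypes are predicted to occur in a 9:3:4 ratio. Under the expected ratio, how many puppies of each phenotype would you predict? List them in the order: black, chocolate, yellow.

299.25, 99.75, 133

Under the 9:3:4 hypothesis (Σ ratio = 16, N = 532):
  black: 532 × 9/16 = 299.25
  chocolate: 532 × 3/16 = 99.75
  yellow: 532 × 4/16 = 133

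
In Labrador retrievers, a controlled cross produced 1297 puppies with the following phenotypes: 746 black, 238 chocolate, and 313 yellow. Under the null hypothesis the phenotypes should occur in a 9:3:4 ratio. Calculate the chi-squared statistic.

0.871

Total ratio parts = 16. Expected numbers out of 1297:
  black: 1297 × 9/16 = 729.5625
  chocolate: 1297 × 3/16 = 243.1875
  yellow: 1297 × 4/16 = 324.25
χ² = Σ (O − E)² / E
  black: (746 − 729.5625)² / 729.5625 = 0.3703
  chocolate: (238 − 243.1875)² / 243.1875 = 0.1107
  yellow: (313 − 324.25)² / 324.25 = 0.3903
χ² = 0.3703 + 0.1107 + 0.3903 = 0.8713 ≈ 0.871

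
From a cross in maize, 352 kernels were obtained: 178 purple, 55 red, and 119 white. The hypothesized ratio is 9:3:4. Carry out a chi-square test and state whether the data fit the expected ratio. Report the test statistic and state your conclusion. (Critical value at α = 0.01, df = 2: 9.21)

Total ratio parts = 16. Expected numbers out of 352:
  purple: 352 × 9/16 = 198
  red: 352 × 3/16 = 66
  white: 352 × 4/16 = 88
χ² = Σ (O − E)² / E
  purple: (178 − 198)² / 198 = 2.0202
  red: (55 − 66)² / 66 = 1.8333
  white: (119 − 88)² / 88 = 10.9205
χ² = 2.0202 + 1.8333 + 10.9205 = 14.774
Degrees of freedom = 3 − 1 = 2; critical value at α = 0.01 is 9.21.
Since 14.774 > 9.21, we reject the null hypothesis — the data do not fit the 9:3:4 ratio.

14.774; not consistent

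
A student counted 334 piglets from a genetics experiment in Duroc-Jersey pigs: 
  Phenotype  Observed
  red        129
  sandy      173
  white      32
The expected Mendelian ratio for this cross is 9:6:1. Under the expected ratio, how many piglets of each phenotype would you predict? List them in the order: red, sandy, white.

The 9:6:1 ratio has 16 parts, so with N = 334 the expected counts are:
  red: 334 × 9/16 = 187.875
  sandy: 334 × 6/16 = 125.25
  white: 334 × 1/16 = 20.875

187.875, 125.25, 20.875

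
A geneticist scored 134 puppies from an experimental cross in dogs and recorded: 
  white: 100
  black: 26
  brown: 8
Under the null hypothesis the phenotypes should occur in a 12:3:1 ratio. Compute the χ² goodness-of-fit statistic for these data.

Under the 12:3:1 hypothesis (Σ ratio = 16, N = 134):
  white: 134 × 12/16 = 100.5
  black: 134 × 3/16 = 25.125
  brown: 134 × 1/16 = 8.375
χ² = Σ (O − E)² / E
  white: (100 − 100.5)² / 100.5 = 0.0025
  black: (26 − 25.125)² / 25.125 = 0.0305
  brown: (8 − 8.375)² / 8.375 = 0.0168
χ² = 0.0025 + 0.0305 + 0.0168 = 0.0498 ≈ 0.050

0.050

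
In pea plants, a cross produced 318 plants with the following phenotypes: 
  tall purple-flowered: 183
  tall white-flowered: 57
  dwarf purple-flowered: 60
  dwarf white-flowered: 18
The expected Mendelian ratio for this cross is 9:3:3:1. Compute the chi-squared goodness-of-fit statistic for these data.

0.390

Under the 9:3:3:1 hypothesis (Σ ratio = 16, N = 318):
  tall purple-flowered: 318 × 9/16 = 178.875
  tall white-flowered: 318 × 3/16 = 59.625
  dwarf purple-flowered: 318 × 3/16 = 59.625
  dwarf white-flowered: 318 × 1/16 = 19.875
χ² = Σ (O − E)² / E
  tall purple-flowered: (183 − 178.875)² / 178.875 = 0.0951
  tall white-flowered: (57 − 59.625)² / 59.625 = 0.1156
  dwarf purple-flowered: (60 − 59.625)² / 59.625 = 0.0024
  dwarf white-flowered: (18 − 19.875)² / 19.875 = 0.1769
χ² = 0.0951 + 0.1156 + 0.0024 + 0.1769 = 0.390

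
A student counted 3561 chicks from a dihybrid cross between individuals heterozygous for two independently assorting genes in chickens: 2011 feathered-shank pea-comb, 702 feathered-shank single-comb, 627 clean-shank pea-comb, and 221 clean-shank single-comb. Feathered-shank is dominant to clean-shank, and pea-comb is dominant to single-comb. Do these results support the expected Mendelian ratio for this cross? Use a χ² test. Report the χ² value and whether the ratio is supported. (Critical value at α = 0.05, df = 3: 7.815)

A dihybrid F₂ with independent assortment and complete dominance at both loci gives a 9:3:3:1 phenotypic ratio.
Total ratio parts = 16. Expected numbers out of 3561:
  feathered-shank pea-comb: 3561 × 9/16 = 2003.0625
  feathered-shank single-comb: 3561 × 3/16 = 667.6875
  clean-shank pea-comb: 3561 × 3/16 = 667.6875
  clean-shank single-comb: 3561 × 1/16 = 222.5625
χ² = Σ (O − E)² / E
  feathered-shank pea-comb: (2011 − 2003.0625)² / 2003.0625 = 0.0315
  feathered-shank single-comb: (702 − 667.6875)² / 667.6875 = 1.7633
  clean-shank pea-comb: (627 − 667.6875)² / 667.6875 = 2.4794
  clean-shank single-comb: (221 − 222.5625)² / 222.5625 = 0.0110
χ² = 0.0315 + 1.7633 + 2.4794 + 0.0110 = 4.2852 ≈ 4.285
Degrees of freedom = 4 − 1 = 3; critical value at α = 0.05 is 7.815.
Since 4.285 < 7.815, we fail to reject the null hypothesis — the data are consistent with the 9:3:3:1 ratio.

4.285; consistent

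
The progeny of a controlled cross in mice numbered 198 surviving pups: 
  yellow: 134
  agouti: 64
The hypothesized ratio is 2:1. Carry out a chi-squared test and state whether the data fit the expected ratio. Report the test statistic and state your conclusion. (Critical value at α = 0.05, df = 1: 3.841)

0.091; consistent

Total ratio parts = 3. Expected numbers out of 198:
  yellow: 198 × 2/3 = 132
  agouti: 198 × 1/3 = 66
χ² = Σ (O − E)² / E
  yellow: (134 − 132)² / 132 = 0.0303
  agouti: (64 − 66)² / 66 = 0.0606
χ² = 0.0303 + 0.0606 = 0.0909 ≈ 0.091
Degrees of freedom = 2 − 1 = 1; critical value at α = 0.05 is 3.841.
Since 0.091 < 3.841, we fail to reject the null hypothesis — the data are consistent with the 2:1 ratio.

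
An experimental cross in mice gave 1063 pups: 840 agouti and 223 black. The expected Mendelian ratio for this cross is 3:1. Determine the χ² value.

Total ratio parts = 4. Expected numbers out of 1063:
  agouti: 1063 × 3/4 = 797.25
  black: 1063 × 1/4 = 265.75
χ² = Σ (O − E)² / E
  agouti: (840 − 797.25)² / 797.25 = 2.2923
  black: (223 − 265.75)² / 265.75 = 6.8770
χ² = 2.2923 + 6.8770 = 9.1693 ≈ 9.169

9.169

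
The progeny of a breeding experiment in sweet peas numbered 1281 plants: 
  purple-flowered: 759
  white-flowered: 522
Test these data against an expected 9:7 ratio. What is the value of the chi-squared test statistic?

Expected counts for N = 1281 under a 9:7 ratio (total parts = 16):
  purple-flowered: 1281 × 9/16 = 720.5625
  white-flowered: 1281 × 7/16 = 560.4375
χ² = Σ (O − E)² / E
  purple-flowered: (759 − 720.5625)² / 720.5625 = 2.0504
  white-flowered: (522 − 560.4375)² / 560.4375 = 2.6362
χ² = 2.0504 + 2.6362 = 4.6866 ≈ 4.687

4.687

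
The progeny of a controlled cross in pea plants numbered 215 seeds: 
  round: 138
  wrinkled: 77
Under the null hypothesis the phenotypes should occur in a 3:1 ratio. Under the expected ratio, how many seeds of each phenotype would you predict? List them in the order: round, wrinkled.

161.25, 53.75

Under the 3:1 hypothesis (Σ ratio = 4, N = 215):
  round: 215 × 3/4 = 161.25
  wrinkled: 215 × 1/4 = 53.75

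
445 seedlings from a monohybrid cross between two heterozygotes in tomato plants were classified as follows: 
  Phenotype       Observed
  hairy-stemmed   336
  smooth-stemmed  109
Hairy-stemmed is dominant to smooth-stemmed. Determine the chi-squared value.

For a monohybrid cross between heterozygotes with complete dominance, the expected phenotypic ratio is 3:1.
Expected counts for N = 445 under a 3:1 ratio (total parts = 4):
  hairy-stemmed: 445 × 3/4 = 333.75
  smooth-stemmed: 445 × 1/4 = 111.25
χ² = Σ (O − E)² / E
  hairy-stemmed: (336 − 333.75)² / 333.75 = 0.0152
  smooth-stemmed: (109 − 111.25)² / 111.25 = 0.0455
χ² = 0.0152 + 0.0455 = 0.0607 ≈ 0.061

0.061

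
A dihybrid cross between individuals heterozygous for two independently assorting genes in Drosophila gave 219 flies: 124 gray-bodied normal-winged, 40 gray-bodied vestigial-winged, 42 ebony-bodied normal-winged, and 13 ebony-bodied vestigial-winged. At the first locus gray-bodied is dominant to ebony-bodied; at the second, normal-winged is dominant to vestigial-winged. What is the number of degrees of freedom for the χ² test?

3

A dihybrid F₂ with independent assortment and complete dominance at both loci gives a 9:3:3:1 phenotypic ratio.
A goodness-of-fit test with 4 phenotype classes has df = 4 − 1 = 3.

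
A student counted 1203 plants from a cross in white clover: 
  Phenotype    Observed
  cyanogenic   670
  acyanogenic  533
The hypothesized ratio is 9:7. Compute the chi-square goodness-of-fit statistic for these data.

Expected counts for N = 1203 under a 9:7 ratio (total parts = 16):
  cyanogenic: 1203 × 9/16 = 676.6875
  acyanogenic: 1203 × 7/16 = 526.3125
χ² = Σ (O − E)² / E
  cyanogenic: (670 − 676.6875)² / 676.6875 = 0.0661
  acyanogenic: (533 − 526.3125)² / 526.3125 = 0.0850
χ² = 0.0661 + 0.0850 = 0.1511 ≈ 0.151

0.151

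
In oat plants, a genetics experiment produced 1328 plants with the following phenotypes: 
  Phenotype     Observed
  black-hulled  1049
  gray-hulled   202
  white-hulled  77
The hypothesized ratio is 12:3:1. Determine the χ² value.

12.126

The 12:3:1 ratio has 16 parts, so with N = 1328 the expected counts are:
  black-hulled: 1328 × 12/16 = 996
  gray-hulled: 1328 × 3/16 = 249
  white-hulled: 1328 × 1/16 = 83
χ² = Σ (O − E)² / E
  black-hulled: (1049 − 996)² / 996 = 2.8203
  gray-hulled: (202 − 249)² / 249 = 8.8715
  white-hulled: (77 − 83)² / 83 = 0.4337
χ² = 2.8203 + 8.8715 + 0.4337 = 12.1255 ≈ 12.126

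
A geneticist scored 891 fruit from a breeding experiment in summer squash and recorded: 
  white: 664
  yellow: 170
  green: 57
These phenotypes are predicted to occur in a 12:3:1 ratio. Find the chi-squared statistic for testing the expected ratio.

0.110

Expected counts for N = 891 under a 12:3:1 ratio (total parts = 16):
  white: 891 × 12/16 = 668.25
  yellow: 891 × 3/16 = 167.0625
  green: 891 × 1/16 = 55.6875
χ² = Σ (O − E)² / E
  white: (664 − 668.25)² / 668.25 = 0.0270
  yellow: (170 − 167.0625)² / 167.0625 = 0.0517
  green: (57 − 55.6875)² / 55.6875 = 0.0309
χ² = 0.0270 + 0.0517 + 0.0309 = 0.1096 ≈ 0.110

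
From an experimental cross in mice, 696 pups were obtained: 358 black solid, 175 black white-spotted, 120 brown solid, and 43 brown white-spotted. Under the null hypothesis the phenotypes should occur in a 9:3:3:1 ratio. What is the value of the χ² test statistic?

18.891

Total ratio parts = 16. Expected numbers out of 696:
  black solid: 696 × 9/16 = 391.5
  black white-spotted: 696 × 3/16 = 130.5
  brown solid: 696 × 3/16 = 130.5
  brown white-spotted: 696 × 1/16 = 43.5
χ² = Σ (O − E)² / E
  black solid: (358 − 391.5)² / 391.5 = 2.8665
  black white-spotted: (175 − 130.5)² / 130.5 = 15.1743
  brown solid: (120 − 130.5)² / 130.5 = 0.8448
  brown white-spotted: (43 − 43.5)² / 43.5 = 0.0057
χ² = 2.8665 + 15.1743 + 0.8448 + 0.0057 = 18.8913 ≈ 18.891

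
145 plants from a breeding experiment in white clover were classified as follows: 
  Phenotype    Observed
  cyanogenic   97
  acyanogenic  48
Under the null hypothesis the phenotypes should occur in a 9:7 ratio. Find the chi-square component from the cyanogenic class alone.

2.922

Under the 9:7 hypothesis (Σ ratio = 16, N = 145):
  cyanogenic: 145 × 9/16 = 81.5625
  acyanogenic: 145 × 7/16 = 63.4375
Contribution of cyanogenic: (97 − 81.5625)² / 81.5625 = 2.9219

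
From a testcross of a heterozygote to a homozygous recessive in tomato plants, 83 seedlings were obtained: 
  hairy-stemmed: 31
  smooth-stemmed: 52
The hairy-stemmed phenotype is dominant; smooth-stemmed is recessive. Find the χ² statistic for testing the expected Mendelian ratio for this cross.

A testcross of a heterozygote (Aa × aa) gives a 1:1 phenotypic ratio.
Under the 1:1 hypothesis (Σ ratio = 2, N = 83):
  hairy-stemmed: 83 × 1/2 = 41.5
  smooth-stemmed: 83 × 1/2 = 41.5
χ² = Σ (O − E)² / E
  hairy-stemmed: (31 − 41.5)² / 41.5 = 2.6566
  smooth-stemmed: (52 − 41.5)² / 41.5 = 2.6566
χ² = 2.6566 + 2.6566 = 5.3132 ≈ 5.313

5.313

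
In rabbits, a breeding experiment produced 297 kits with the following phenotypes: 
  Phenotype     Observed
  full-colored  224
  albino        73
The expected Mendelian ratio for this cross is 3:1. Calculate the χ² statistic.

The 3:1 ratio has 4 parts, so with N = 297 the expected counts are:
  full-colored: 297 × 3/4 = 222.75
  albino: 297 × 1/4 = 74.25
χ² = Σ (O − E)² / E
  full-colored: (224 − 222.75)² / 222.75 = 0.0070
  albino: (73 − 74.25)² / 74.25 = 0.0210
χ² = 0.0070 + 0.0210 = 0.028

0.028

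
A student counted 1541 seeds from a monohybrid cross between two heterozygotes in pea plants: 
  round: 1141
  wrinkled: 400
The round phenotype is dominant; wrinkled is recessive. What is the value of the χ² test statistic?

For a monohybrid cross between heterozygotes with complete dominance, the expected phenotypic ratio is 3:1.
Total ratio parts = 4. Expected numbers out of 1541:
  round: 1541 × 3/4 = 1155.75
  wrinkled: 1541 × 1/4 = 385.25
χ² = Σ (O − E)² / E
  round: (1141 − 1155.75)² / 1155.75 = 0.1882
  wrinkled: (400 − 385.25)² / 385.25 = 0.5647
χ² = 0.1882 + 0.5647 = 0.7529 ≈ 0.753

0.753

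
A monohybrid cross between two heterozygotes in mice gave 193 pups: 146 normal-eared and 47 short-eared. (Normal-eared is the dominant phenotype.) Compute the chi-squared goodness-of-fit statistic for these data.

For a monohybrid cross between heterozygotes with complete dominance, the expected phenotypic ratio is 3:1.
Under the 3:1 hypothesis (Σ ratio = 4, N = 193):
  normal-eared: 193 × 3/4 = 144.75
  short-eared: 193 × 1/4 = 48.25
χ² = Σ (O − E)² / E
  normal-eared: (146 − 144.75)² / 144.75 = 0.0108
  short-eared: (47 − 48.25)² / 48.25 = 0.0324
χ² = 0.0108 + 0.0324 = 0.0432 ≈ 0.043

0.043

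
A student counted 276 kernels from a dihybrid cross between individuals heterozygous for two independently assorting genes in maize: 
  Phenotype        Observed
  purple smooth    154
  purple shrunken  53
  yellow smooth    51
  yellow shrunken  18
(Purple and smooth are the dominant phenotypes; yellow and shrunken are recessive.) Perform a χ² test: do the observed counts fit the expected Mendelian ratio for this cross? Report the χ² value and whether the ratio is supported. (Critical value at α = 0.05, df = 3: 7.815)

0.084; consistent

A dihybrid F₂ with independent assortment and complete dominance at both loci gives a 9:3:3:1 phenotypic ratio.
Under the 9:3:3:1 hypothesis (Σ ratio = 16, N = 276):
  purple smooth: 276 × 9/16 = 155.25
  purple shrunken: 276 × 3/16 = 51.75
  yellow smooth: 276 × 3/16 = 51.75
  yellow shrunken: 276 × 1/16 = 17.25
χ² = Σ (O − E)² / E
  purple smooth: (154 − 155.25)² / 155.25 = 0.0101
  purple shrunken: (53 − 51.75)² / 51.75 = 0.0302
  yellow smooth: (51 − 51.75)² / 51.75 = 0.0109
  yellow shrunken: (18 − 17.25)² / 17.25 = 0.0326
χ² = 0.0101 + 0.0302 + 0.0109 + 0.0326 = 0.0838 ≈ 0.084
Degrees of freedom = 4 − 1 = 3; critical value at α = 0.05 is 7.815.
Since 0.084 < 7.815, we fail to reject the null hypothesis — the data are consistent with the 9:3:3:1 ratio.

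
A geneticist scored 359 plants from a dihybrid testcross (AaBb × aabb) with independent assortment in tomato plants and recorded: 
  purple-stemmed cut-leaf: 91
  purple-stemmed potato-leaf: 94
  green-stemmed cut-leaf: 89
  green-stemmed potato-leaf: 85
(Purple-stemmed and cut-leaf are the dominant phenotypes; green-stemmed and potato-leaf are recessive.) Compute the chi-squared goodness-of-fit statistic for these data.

A dihybrid testcross with independent assortment gives a 1:1:1:1 ratio.
Expected counts for N = 359 under a 1:1:1:1 ratio (total parts = 4):
  purple-stemmed cut-leaf: 359 × 1/4 = 89.75
  purple-stemmed potato-leaf: 359 × 1/4 = 89.75
  green-stemmed cut-leaf: 359 × 1/4 = 89.75
  green-stemmed potato-leaf: 359 × 1/4 = 89.75
χ² = Σ (O − E)² / E
  purple-stemmed cut-leaf: (91 − 89.75)² / 89.75 = 0.0174
  purple-stemmed potato-leaf: (94 − 89.75)² / 89.75 = 0.2013
  green-stemmed cut-leaf: (89 − 89.75)² / 89.75 = 0.0063
  green-stemmed potato-leaf: (85 − 89.75)² / 89.75 = 0.2514
χ² = 0.0174 + 0.2013 + 0.0063 + 0.2514 = 0.4764 ≈ 0.476

0.476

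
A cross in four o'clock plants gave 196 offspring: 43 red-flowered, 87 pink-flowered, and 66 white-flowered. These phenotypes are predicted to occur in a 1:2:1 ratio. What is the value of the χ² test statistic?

7.867

Total ratio parts = 4. Expected numbers out of 196:
  red-flowered: 196 × 1/4 = 49
  pink-flowered: 196 × 2/4 = 98
  white-flowered: 196 × 1/4 = 49
χ² = Σ (O − E)² / E
  red-flowered: (43 − 49)² / 49 = 0.7347
  pink-flowered: (87 − 98)² / 98 = 1.2347
  white-flowered: (66 − 49)² / 49 = 5.8980
χ² = 0.7347 + 1.2347 + 5.8980 = 7.8674 ≈ 7.867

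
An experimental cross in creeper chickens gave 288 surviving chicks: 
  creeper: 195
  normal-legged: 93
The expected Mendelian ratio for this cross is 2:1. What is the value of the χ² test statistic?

Expected counts for N = 288 under a 2:1 ratio (total parts = 3):
  creeper: 288 × 2/3 = 192
  normal-legged: 288 × 1/3 = 96
χ² = Σ (O − E)² / E
  creeper: (195 − 192)² / 192 = 0.0469
  normal-legged: (93 − 96)² / 96 = 0.0938
χ² = 0.0469 + 0.0938 = 0.1407 ≈ 0.141

0.141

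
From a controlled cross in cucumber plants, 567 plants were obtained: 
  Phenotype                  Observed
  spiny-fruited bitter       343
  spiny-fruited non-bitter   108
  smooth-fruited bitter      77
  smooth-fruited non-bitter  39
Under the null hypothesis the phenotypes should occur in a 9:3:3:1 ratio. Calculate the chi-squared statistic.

10.282

Under the 9:3:3:1 hypothesis (Σ ratio = 16, N = 567):
  spiny-fruited bitter: 567 × 9/16 = 318.9375
  spiny-fruited non-bitter: 567 × 3/16 = 106.3125
  smooth-fruited bitter: 567 × 3/16 = 106.3125
  smooth-fruited non-bitter: 567 × 1/16 = 35.4375
χ² = Σ (O − E)² / E
  spiny-fruited bitter: (343 − 318.9375)² / 318.9375 = 1.8154
  spiny-fruited non-bitter: (108 − 106.3125)² / 106.3125 = 0.0268
  smooth-fruited bitter: (77 − 106.3125)² / 106.3125 = 8.0820
  smooth-fruited non-bitter: (39 − 35.4375)² / 35.4375 = 0.3581
χ² = 1.8154 + 0.0268 + 8.0820 + 0.3581 = 10.2823 ≈ 10.282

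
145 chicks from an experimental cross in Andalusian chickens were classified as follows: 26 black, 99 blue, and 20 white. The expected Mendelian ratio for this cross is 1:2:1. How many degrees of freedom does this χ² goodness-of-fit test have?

A goodness-of-fit test with 3 phenotype classes has df = 3 − 1 = 2.

2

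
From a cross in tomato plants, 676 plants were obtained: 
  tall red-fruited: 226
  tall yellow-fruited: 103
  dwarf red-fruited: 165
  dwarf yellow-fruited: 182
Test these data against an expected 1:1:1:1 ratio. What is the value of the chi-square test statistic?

Expected counts for N = 676 under a 1:1:1:1 ratio (total parts = 4):
  tall red-fruited: 676 × 1/4 = 169
  tall yellow-fruited: 676 × 1/4 = 169
  dwarf red-fruited: 676 × 1/4 = 169
  dwarf yellow-fruited: 676 × 1/4 = 169
χ² = Σ (O − E)² / E
  tall red-fruited: (226 − 169)² / 169 = 19.2249
  tall yellow-fruited: (103 − 169)² / 169 = 25.7751
  dwarf red-fruited: (165 − 169)² / 169 = 0.0947
  dwarf yellow-fruited: (182 − 169)² / 169 = 1.0000
χ² = 19.2249 + 25.7751 + 0.0947 + 1.0000 = 46.0947 ≈ 46.095

46.095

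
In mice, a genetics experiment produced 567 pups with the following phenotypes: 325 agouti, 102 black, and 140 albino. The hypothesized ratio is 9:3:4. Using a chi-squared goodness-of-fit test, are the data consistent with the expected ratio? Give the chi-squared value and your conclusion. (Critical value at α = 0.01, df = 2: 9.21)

0.312; consistent

Under the 9:3:4 hypothesis (Σ ratio = 16, N = 567):
  agouti: 567 × 9/16 = 318.9375
  black: 567 × 3/16 = 106.3125
  albino: 567 × 4/16 = 141.75
χ² = Σ (O − E)² / E
  agouti: (325 − 318.9375)² / 318.9375 = 0.1152
  black: (102 − 106.3125)² / 106.3125 = 0.1749
  albino: (140 − 141.75)² / 141.75 = 0.0216
χ² = 0.1152 + 0.1749 + 0.0216 = 0.3117 ≈ 0.312
Degrees of freedom = 3 − 1 = 2; critical value at α = 0.01 is 9.21.
Since 0.312 < 9.21, we fail to reject the null hypothesis — the data are consistent with the 9:3:4 ratio.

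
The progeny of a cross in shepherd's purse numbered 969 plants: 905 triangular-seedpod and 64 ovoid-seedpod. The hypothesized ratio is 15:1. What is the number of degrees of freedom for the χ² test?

1

A goodness-of-fit test with 2 phenotype classes has df = 2 − 1 = 1.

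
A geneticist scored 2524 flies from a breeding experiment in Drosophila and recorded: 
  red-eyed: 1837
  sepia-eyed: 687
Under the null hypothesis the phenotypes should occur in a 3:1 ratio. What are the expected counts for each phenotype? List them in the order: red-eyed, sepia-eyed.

1893, 631

The 3:1 ratio has 4 parts, so with N = 2524 the expected counts are:
  red-eyed: 2524 × 3/4 = 1893
  sepia-eyed: 2524 × 1/4 = 631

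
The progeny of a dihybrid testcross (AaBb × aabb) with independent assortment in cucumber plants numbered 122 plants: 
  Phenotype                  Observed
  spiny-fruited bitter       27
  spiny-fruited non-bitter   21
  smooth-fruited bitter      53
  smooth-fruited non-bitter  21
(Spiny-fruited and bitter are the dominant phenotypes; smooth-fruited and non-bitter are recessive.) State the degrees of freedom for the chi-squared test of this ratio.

3

A dihybrid testcross with independent assortment gives a 1:1:1:1 ratio.
A goodness-of-fit test with 4 phenotype classes has df = 4 − 1 = 3.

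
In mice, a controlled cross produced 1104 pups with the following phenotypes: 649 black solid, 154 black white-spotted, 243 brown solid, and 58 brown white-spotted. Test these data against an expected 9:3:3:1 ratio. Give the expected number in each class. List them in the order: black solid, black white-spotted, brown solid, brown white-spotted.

The 9:3:3:1 ratio has 16 parts, so with N = 1104 the expected counts are:
  black solid: 1104 × 9/16 = 621
  black white-spotted: 1104 × 3/16 = 207
  brown solid: 1104 × 3/16 = 207
  brown white-spotted: 1104 × 1/16 = 69

621, 207, 207, 69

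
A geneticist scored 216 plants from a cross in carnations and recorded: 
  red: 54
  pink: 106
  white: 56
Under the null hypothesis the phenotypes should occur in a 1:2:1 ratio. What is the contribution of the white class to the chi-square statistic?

0.074

Expected counts for N = 216 under a 1:2:1 ratio (total parts = 4):
  red: 216 × 1/4 = 54
  pink: 216 × 2/4 = 108
  white: 216 × 1/4 = 54
Contribution of white: (56 − 54)² / 54 = 0.0741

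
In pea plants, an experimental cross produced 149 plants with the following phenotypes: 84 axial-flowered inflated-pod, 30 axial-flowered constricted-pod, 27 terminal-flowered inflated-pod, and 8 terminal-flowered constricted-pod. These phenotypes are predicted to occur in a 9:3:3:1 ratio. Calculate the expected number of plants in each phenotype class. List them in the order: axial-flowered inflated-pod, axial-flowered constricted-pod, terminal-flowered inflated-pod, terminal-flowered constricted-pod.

83.8125, 27.9375, 27.9375, 9.3125

Total ratio parts = 16. Expected numbers out of 149:
  axial-flowered inflated-pod: 149 × 9/16 = 83.8125
  axial-flowered constricted-pod: 149 × 3/16 = 27.9375
  terminal-flowered inflated-pod: 149 × 3/16 = 27.9375
  terminal-flowered constricted-pod: 149 × 1/16 = 9.3125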